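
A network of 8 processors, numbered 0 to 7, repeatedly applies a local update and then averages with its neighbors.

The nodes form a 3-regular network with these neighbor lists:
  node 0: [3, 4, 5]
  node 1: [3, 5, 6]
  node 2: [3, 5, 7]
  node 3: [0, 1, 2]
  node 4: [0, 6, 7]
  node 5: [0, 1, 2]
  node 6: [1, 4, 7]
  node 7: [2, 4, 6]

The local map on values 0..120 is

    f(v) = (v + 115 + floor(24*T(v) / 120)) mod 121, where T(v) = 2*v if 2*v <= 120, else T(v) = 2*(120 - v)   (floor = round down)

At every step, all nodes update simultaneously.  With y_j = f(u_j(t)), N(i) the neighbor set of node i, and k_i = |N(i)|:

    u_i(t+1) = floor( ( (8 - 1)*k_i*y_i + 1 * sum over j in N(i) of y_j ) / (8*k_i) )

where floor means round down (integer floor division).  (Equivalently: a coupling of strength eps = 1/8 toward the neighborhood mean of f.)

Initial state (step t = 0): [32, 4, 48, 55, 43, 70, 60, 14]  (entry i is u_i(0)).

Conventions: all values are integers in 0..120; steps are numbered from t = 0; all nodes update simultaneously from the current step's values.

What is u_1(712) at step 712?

Simulating step by step:
t=0: [32, 4, 48, 55, 43, 70, 60, 14]
t=1: [41, 114, 60, 71, 52, 82, 76, 19]
t=2: [54, 107, 76, 83, 64, 89, 84, 27]
t=3: [71, 104, 85, 90, 78, 94, 89, 37]
t=4: [85, 103, 91, 95, 86, 97, 93, 50]
t=5: [93, 102, 94, 98, 91, 99, 95, 67]
t=6: [97, 102, 97, 99, 95, 100, 98, 83]
t=7: [100, 102, 99, 101, 98, 101, 99, 92]
t=8: [101, 102, 100, 102, 100, 102, 100, 97]
t=9: [102, 102, 102, 102, 101, 102, 101, 100]
t=10: [102, 102, 102, 103, 102, 103, 102, 102]
t=11: [103, 103, 103, 103, 103, 103, 103, 103]
t=12: [103, 103, 103, 103, 103, 103, 103, 103]

Answer: u_1(712) = 103
Key observation: The state at step 11, [103, 103, 103, 103, 103, 103, 103, 103], reappears at step 12: the system is in a cycle of period 1 from step 11 on.  Therefore the state at step 712 equals the state at step 11 + ((712 - 11) mod 1) = 11, which is [103, 103, 103, 103, 103, 103, 103, 103].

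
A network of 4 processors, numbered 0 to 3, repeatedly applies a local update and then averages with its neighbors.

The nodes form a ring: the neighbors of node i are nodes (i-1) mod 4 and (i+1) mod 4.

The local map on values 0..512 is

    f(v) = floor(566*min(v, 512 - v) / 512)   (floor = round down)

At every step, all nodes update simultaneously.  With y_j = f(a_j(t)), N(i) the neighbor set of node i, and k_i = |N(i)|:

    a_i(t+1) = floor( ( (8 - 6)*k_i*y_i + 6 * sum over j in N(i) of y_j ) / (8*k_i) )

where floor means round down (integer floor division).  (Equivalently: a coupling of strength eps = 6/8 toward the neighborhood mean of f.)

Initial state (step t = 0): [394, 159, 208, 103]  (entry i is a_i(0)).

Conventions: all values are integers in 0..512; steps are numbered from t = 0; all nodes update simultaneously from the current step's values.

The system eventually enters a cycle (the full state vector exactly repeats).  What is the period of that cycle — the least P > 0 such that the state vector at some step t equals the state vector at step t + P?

Answer: 2
Key observation: The state at step 15, [281, 281, 281, 281], reappears at step 17 — and no state repeats earlier — so the cycle the system enters has period 2.

Derivation:
t=0: [394, 159, 208, 103]
t=1: [140, 178, 165, 162]
t=2: [179, 175, 186, 170]
t=3: [191, 199, 193, 197]
t=4: [216, 213, 216, 213]
t=5: [235, 237, 235, 237]
t=6: [260, 259, 260, 259]
t=7: [278, 278, 278, 278]
t=8: [258, 258, 258, 258]
t=9: [280, 280, 280, 280]
t=10: [256, 256, 256, 256]
t=11: [283, 283, 283, 283]
t=12: [253, 253, 253, 253]
t=13: [279, 279, 279, 279]
t=14: [257, 257, 257, 257]
t=15: [281, 281, 281, 281]
t=16: [255, 255, 255, 255]
t=17: [281, 281, 281, 281]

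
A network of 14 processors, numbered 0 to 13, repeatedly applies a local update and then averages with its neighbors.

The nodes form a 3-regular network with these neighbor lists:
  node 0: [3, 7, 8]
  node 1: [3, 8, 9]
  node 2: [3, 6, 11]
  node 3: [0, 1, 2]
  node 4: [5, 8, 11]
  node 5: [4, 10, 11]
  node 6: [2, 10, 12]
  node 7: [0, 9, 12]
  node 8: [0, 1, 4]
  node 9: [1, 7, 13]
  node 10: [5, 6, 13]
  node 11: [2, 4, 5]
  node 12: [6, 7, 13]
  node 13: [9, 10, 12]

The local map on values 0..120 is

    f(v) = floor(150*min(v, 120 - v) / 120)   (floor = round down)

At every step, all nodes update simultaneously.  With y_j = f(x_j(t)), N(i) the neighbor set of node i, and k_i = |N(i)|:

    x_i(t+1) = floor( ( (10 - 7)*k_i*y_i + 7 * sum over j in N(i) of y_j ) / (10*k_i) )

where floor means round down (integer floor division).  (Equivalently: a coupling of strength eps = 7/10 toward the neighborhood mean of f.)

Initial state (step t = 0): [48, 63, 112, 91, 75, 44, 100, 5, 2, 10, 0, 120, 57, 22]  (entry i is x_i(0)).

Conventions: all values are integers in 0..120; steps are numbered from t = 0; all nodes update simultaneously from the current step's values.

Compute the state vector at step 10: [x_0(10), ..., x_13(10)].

Simulating step by step:
t=0: [48, 63, 112, 91, 75, 44, 100, 5, 2, 10, 0, 120, 57, 22]
t=1: [28, 32, 17, 43, 30, 29, 26, 35, 44, 27, 24, 28, 34, 27]
t=2: [45, 44, 34, 38, 40, 34, 31, 38, 42, 36, 32, 32, 37, 34]
t=3: [50, 50, 41, 49, 46, 42, 41, 48, 53, 47, 40, 43, 43, 43]
t=4: [62, 61, 53, 59, 57, 52, 51, 58, 62, 58, 51, 53, 54, 53]
t=5: [72, 72, 66, 71, 68, 66, 64, 70, 72, 70, 64, 66, 67, 66]
t=6: [60, 60, 66, 61, 64, 67, 68, 62, 61, 62, 68, 66, 66, 66]
t=7: [73, 73, 67, 72, 69, 66, 65, 71, 73, 71, 65, 67, 67, 67]
t=8: [59, 59, 65, 60, 63, 66, 67, 61, 59, 61, 67, 65, 65, 65]
t=9: [73, 73, 69, 72, 69, 67, 66, 71, 72, 71, 66, 68, 68, 68]
t=10: [59, 59, 63, 59, 63, 65, 65, 61, 59, 61, 66, 64, 64, 64]

Answer: [59, 59, 63, 59, 63, 65, 65, 61, 59, 61, 66, 64, 64, 64]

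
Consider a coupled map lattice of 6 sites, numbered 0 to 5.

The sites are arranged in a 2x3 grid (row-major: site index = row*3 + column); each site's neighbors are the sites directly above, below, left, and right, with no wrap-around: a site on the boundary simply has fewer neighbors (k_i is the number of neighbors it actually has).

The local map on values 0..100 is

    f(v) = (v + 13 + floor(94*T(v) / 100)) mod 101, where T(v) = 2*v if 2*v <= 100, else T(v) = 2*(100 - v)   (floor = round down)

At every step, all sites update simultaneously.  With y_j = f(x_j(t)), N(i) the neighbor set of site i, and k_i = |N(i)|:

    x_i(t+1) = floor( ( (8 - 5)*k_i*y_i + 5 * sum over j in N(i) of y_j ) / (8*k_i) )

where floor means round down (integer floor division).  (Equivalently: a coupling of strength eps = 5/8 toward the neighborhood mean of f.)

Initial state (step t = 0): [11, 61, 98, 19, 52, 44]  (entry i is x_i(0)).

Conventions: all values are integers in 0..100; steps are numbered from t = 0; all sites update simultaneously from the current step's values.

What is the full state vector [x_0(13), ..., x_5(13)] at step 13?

Simulating step by step:
t=0: [11, 61, 98, 19, 52, 44]
t=1: [51, 40, 31, 55, 51, 35]
t=2: [45, 33, 12, 53, 39, 22]
t=3: [34, 25, 43, 40, 37, 50]
t=4: [38, 44, 57, 18, 41, 37]
t=5: [39, 35, 35, 39, 36, 31]
t=6: [20, 15, 8, 21, 13, 8]
t=7: [66, 53, 42, 64, 53, 40]
t=8: [45, 46, 37, 45, 45, 36]
t=9: [41, 37, 25, 41, 36, 24]
t=10: [26, 33, 63, 25, 32, 62]
t=11: [61, 30, 32, 60, 30, 31]
t=12: [62, 68, 32, 62, 67, 32]
t=13: [43, 33, 15, 43, 33, 15]

Answer: [43, 33, 15, 43, 33, 15]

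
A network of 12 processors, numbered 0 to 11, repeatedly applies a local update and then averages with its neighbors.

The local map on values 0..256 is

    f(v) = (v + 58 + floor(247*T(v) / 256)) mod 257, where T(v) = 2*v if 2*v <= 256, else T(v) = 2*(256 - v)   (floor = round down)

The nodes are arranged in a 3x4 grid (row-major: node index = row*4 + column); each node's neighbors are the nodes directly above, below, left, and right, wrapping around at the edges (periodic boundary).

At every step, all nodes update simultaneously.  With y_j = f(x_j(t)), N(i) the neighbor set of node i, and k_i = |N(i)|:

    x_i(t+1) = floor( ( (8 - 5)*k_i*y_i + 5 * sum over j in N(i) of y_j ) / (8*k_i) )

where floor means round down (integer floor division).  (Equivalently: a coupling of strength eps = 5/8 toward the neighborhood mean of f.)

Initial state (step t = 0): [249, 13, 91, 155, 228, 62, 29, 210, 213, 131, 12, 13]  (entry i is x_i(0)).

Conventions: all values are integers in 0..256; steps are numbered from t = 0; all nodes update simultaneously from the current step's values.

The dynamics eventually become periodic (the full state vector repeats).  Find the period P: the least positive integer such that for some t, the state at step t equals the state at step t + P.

Simulating step by step:
t=0: [249, 13, 91, 155, 228, 62, 29, 210, 213, 131, 12, 13]
t=1: [90, 120, 100, 107, 108, 166, 131, 110, 100, 146, 109, 104]
t=2: [98, 128, 122, 102, 109, 146, 139, 125, 104, 138, 127, 109]
t=3: [111, 155, 155, 120, 126, 157, 164, 141, 116, 158, 160, 130]
t=4: [142, 145, 148, 152, 154, 151, 148, 160, 149, 146, 150, 159]
t=5: [157, 158, 156, 153, 153, 155, 154, 149, 155, 157, 155, 150]
t=6: [149, 148, 149, 152, 151, 150, 151, 153, 150, 149, 150, 153]
t=7: [155, 156, 155, 153, 154, 155, 154, 152, 154, 155, 154, 153]
t=8: [150, 149, 150, 151, 151, 150, 151, 152, 150, 150, 150, 151]
t=9: [154, 155, 154, 154, 154, 154, 154, 153, 154, 155, 154, 154]
t=10: [150, 150, 150, 151, 151, 150, 151, 151, 150, 150, 150, 151]
t=11: [154, 155, 154, 154, 154, 154, 154, 154, 154, 155, 154, 154]
t=12: [150, 150, 150, 151, 151, 150, 151, 151, 150, 150, 150, 151]

Answer: 2
Key observation: The state at step 10, [150, 150, 150, 151, 151, 150, 151, 151, 150, 150, 150, 151], reappears at step 12 — and no state repeats earlier — so the cycle the system enters has period 2.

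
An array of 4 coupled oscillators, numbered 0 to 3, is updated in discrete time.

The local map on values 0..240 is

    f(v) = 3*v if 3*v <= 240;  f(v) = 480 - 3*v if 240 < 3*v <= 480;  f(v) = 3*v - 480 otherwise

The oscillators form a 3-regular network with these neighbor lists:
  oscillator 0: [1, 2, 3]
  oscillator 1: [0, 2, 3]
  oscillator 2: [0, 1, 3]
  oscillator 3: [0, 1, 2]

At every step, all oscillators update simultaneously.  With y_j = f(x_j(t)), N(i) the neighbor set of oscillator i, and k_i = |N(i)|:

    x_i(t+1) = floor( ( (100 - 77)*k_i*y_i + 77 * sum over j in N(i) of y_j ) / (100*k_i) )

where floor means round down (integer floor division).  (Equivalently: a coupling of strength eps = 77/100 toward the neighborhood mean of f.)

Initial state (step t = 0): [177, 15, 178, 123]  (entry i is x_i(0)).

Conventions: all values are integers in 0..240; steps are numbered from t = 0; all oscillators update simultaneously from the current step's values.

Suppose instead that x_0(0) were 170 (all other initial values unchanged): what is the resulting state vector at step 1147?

Answer: [54, 54, 54, 54]
Key observation: The state at step 3, [54, 54, 54, 54], reappears at step 7: the system is in a cycle of period 4 from step 3 on.  Therefore the state at step 1147 equals the state at step 3 + ((1147 - 3) mod 4) = 3, which is [54, 54, 54, 54].

Derivation:
t=0: [170, 15, 178, 123]
t=1: [60, 60, 60, 58]
t=2: [178, 178, 178, 178]
t=3: [54, 54, 54, 54]
t=4: [162, 162, 162, 162]
t=5: [6, 6, 6, 6]
t=6: [18, 18, 18, 18]
t=7: [54, 54, 54, 54]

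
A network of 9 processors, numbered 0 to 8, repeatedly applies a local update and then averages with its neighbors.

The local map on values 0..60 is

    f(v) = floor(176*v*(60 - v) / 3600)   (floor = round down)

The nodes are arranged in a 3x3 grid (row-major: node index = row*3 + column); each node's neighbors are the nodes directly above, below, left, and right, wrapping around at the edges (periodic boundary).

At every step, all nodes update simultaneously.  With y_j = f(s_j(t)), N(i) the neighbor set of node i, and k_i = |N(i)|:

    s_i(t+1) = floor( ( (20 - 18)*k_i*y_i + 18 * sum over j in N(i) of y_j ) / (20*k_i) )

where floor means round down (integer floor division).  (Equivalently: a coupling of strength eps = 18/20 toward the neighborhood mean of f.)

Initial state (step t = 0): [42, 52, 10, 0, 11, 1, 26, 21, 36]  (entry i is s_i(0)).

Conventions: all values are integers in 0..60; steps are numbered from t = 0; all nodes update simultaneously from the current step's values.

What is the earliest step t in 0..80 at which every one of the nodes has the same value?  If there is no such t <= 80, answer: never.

Answer: 4
Key observation: Synchronization is absorbing here: once all nodes are equal they stay equal, and step 4 is the first all-equal step.

Derivation:
t=0: [42, 52, 10, 0, 11, 1, 26, 21, 36]  (not all equal)
t=1: [23, 30, 24, 24, 16, 20, 30, 33, 28]  (not all equal)
t=2: [42, 40, 41, 39, 41, 40, 42, 41, 42]  (not all equal)
t=3: [38, 37, 37, 37, 38, 38, 37, 37, 37]  (not all equal)
t=4: [40, 40, 40, 40, 40, 40, 40, 40, 40]  (all equal)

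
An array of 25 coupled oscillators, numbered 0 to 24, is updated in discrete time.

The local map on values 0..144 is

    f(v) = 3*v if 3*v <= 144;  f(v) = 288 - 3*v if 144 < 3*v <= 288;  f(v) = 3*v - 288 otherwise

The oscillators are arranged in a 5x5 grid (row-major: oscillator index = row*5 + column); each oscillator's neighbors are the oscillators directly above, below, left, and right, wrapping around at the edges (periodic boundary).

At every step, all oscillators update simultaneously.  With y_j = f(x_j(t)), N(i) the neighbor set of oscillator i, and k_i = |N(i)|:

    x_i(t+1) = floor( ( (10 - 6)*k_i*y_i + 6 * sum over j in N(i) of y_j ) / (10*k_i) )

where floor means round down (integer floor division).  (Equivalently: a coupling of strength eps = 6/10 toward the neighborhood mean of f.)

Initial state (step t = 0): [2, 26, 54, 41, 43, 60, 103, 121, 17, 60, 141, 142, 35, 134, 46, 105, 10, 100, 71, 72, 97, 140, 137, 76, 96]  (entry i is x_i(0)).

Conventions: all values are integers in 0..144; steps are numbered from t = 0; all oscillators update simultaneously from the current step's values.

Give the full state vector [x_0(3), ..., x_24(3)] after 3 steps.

Simulating step by step:
t=0: [2, 26, 54, 41, 43, 60, 103, 121, 17, 60, 141, 142, 35, 134, 46, 105, 10, 100, 71, 72, 97, 140, 137, 76, 96]
t=1: [50, 73, 110, 104, 87, 83, 68, 75, 83, 107, 115, 98, 92, 100, 119, 46, 58, 54, 68, 64, 25, 87, 98, 72, 39]
t=2: [86, 71, 41, 36, 57, 62, 60, 51, 35, 39, 60, 42, 35, 35, 57, 106, 90, 82, 79, 99, 93, 50, 42, 63, 87]
t=3: [57, 89, 115, 109, 89, 95, 108, 120, 111, 112, 99, 101, 103, 98, 97, 33, 57, 61, 58, 37, 37, 89, 110, 86, 45]

Answer: [57, 89, 115, 109, 89, 95, 108, 120, 111, 112, 99, 101, 103, 98, 97, 33, 57, 61, 58, 37, 37, 89, 110, 86, 45]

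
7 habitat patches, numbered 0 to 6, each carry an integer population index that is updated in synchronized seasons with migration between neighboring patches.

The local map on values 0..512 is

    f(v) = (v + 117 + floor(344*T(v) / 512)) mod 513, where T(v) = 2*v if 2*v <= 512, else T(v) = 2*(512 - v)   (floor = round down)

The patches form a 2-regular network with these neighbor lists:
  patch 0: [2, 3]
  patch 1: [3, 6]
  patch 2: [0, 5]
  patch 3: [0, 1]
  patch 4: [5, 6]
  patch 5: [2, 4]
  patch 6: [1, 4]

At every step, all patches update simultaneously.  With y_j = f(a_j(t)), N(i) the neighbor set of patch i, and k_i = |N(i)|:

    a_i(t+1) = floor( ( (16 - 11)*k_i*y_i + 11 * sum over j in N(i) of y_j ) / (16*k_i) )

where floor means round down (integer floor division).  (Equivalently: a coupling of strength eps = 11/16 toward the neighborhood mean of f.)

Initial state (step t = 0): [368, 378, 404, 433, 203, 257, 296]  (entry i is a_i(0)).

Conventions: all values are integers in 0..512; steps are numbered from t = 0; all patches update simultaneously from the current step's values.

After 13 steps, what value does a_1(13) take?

Answer: a_1(13) = 136

Derivation:
t=0: [368, 378, 404, 433, 203, 257, 296]
t=1: [153, 165, 174, 157, 159, 143, 142]
t=2: [318, 477, 322, 487, 462, 313, 481]
t=3: [161, 125, 182, 145, 148, 165, 129]
t=4: [321, 428, 352, 452, 461, 326, 430]
t=5: [162, 141, 177, 154, 152, 160, 140]
t=6: [325, 456, 345, 473, 469, 322, 455]
t=7: [160, 132, 178, 148, 149, 160, 133]
t=8: [320, 439, 344, 460, 461, 321, 440]
t=9: [162, 137, 178, 152, 151, 161, 137]
t=10: [324, 450, 346, 468, 467, 323, 449]
t=11: [160, 134, 177, 149, 149, 160, 134]
t=12: [320, 443, 343, 462, 462, 320, 443]
t=13: [162, 136, 179, 151, 151, 162, 136]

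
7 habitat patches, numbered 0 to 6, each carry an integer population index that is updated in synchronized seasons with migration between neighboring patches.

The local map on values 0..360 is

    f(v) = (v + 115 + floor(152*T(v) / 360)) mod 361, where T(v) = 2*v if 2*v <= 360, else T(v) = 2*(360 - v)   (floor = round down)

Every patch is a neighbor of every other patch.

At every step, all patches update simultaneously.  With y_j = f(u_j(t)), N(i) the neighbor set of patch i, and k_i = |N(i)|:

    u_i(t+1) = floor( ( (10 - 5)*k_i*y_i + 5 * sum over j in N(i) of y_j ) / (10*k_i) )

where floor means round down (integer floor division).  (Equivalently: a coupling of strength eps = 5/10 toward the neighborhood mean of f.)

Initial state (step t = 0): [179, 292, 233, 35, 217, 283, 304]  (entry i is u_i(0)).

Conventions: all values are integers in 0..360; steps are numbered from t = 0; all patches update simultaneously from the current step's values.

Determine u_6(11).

Answer: u_6(11) = 105

Derivation:
t=0: [179, 292, 233, 35, 217, 283, 304]
t=1: [98, 106, 102, 137, 101, 105, 106]
t=2: [275, 281, 279, 155, 278, 281, 281]
t=3: [95, 95, 95, 69, 95, 95, 95]
t=4: [286, 286, 286, 266, 286, 286, 286]
t=5: [101, 101, 101, 100, 101, 101, 101]
t=6: [300, 300, 300, 300, 300, 300, 300]
t=7: [104, 104, 104, 104, 104, 104, 104]
t=8: [306, 306, 306, 306, 306, 306, 306]
t=9: [105, 105, 105, 105, 105, 105, 105]
t=10: [308, 308, 308, 308, 308, 308, 308]
t=11: [105, 105, 105, 105, 105, 105, 105]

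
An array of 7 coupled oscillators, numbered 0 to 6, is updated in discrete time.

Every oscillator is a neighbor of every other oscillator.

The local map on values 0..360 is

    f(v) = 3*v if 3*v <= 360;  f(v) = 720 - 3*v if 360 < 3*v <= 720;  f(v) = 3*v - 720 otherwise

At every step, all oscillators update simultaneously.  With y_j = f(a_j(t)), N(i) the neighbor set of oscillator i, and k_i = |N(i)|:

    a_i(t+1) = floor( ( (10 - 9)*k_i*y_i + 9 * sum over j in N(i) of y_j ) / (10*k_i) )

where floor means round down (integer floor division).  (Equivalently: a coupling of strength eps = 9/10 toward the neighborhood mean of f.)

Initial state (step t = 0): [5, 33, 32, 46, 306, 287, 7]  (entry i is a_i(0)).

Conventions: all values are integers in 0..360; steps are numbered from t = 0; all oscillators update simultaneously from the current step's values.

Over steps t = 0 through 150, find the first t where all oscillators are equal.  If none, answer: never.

Simulating step by step:
t=0: [5, 33, 32, 46, 306, 287, 7]  (not all equal)
t=1: [105, 101, 101, 99, 96, 99, 105]  (not all equal)
t=2: [301, 302, 302, 302, 303, 302, 301]  (not all equal)
t=3: [185, 185, 185, 185, 185, 185, 185]  (all equal)

Answer: 3
Key observation: Synchronization is absorbing here: once all oscillators are equal they stay equal, and step 3 is the first all-equal step.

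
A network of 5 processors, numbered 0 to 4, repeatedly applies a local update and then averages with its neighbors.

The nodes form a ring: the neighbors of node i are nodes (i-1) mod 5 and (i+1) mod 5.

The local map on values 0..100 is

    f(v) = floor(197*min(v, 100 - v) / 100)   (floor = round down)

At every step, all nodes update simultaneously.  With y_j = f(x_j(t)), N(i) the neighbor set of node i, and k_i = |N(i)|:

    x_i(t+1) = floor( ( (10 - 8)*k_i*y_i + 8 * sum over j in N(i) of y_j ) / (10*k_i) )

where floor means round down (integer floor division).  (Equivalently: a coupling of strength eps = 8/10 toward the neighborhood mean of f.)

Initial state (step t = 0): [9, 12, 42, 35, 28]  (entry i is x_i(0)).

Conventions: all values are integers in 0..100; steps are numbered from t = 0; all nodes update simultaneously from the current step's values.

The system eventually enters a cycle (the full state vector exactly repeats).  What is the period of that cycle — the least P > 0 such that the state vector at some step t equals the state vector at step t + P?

Answer: 19
Key observation: The state at step 40, [37, 35, 35, 37, 37], reappears at step 59 — and no state repeats earlier — so the cycle the system enters has period 19.

Derivation:
t=0: [9, 12, 42, 35, 28]
t=1: [34, 44, 52, 68, 45]
t=2: [82, 81, 78, 85, 69]
t=3: [46, 38, 35, 47, 37]
t=4: [76, 78, 80, 74, 87]
t=5: [36, 43, 45, 35, 44]
t=6: [82, 80, 78, 83, 72]
t=7: [44, 39, 37, 45, 38]
t=8: [77, 78, 80, 76, 84]
t=9: [38, 42, 43, 37, 43]
t=10: [81, 79, 78, 81, 75]
t=11: [43, 40, 39, 44, 39]
t=12: [78, 79, 80, 78, 83]
t=13: [38, 41, 41, 37, 41]
t=14: [78, 77, 76, 78, 74]
t=15: [47, 45, 44, 47, 44]
t=16: [88, 88, 89, 87, 90]
t=17: [21, 22, 23, 21, 23]
t=18: [43, 43, 42, 44, 41]
t=19: [82, 83, 84, 82, 84]
t=20: [32, 33, 33, 31, 34]
t=21: [65, 64, 63, 64, 62]
t=22: [71, 70, 70, 72, 70]
t=23: [58, 58, 57, 58, 56]
t=24: [83, 82, 82, 84, 82]
t=25: [34, 34, 33, 34, 32]
t=26: [64, 65, 65, 64, 65]
t=27: [68, 68, 68, 68, 69]
t=28: [62, 63, 63, 62, 62]
t=29: [73, 72, 72, 73, 74]
t=30: [53, 54, 54, 53, 52]
t=31: [92, 90, 90, 92, 92]
t=32: [16, 17, 17, 16, 15]
t=33: [31, 32, 32, 31, 30]
t=34: [61, 62, 62, 61, 60]
t=35: [76, 74, 74, 76, 76]
t=36: [48, 49, 49, 48, 47]
t=37: [94, 95, 95, 94, 93]
t=38: [11, 9, 9, 11, 11]
t=39: [19, 18, 18, 19, 21]
t=40: [37, 35, 35, 37, 37]
t=41: [70, 69, 69, 70, 72]
t=42: [58, 60, 60, 58, 58]
t=43: [80, 79, 79, 80, 82]
t=44: [38, 40, 40, 38, 38]
t=45: [75, 76, 76, 75, 74]
t=46: [49, 47, 47, 49, 49]
t=47: [94, 93, 93, 94, 96]
t=48: [10, 12, 12, 10, 10]
t=49: [20, 21, 21, 20, 19]
t=50: [39, 40, 40, 39, 38]
t=51: [76, 77, 77, 76, 75]
t=52: [47, 45, 45, 47, 47]
t=53: [90, 89, 89, 90, 92]
t=54: [18, 20, 20, 18, 18]
t=55: [36, 37, 37, 36, 35]
t=56: [70, 71, 71, 70, 69]
t=57: [59, 57, 57, 59, 59]
t=58: [81, 82, 82, 81, 80]
t=59: [37, 35, 35, 37, 37]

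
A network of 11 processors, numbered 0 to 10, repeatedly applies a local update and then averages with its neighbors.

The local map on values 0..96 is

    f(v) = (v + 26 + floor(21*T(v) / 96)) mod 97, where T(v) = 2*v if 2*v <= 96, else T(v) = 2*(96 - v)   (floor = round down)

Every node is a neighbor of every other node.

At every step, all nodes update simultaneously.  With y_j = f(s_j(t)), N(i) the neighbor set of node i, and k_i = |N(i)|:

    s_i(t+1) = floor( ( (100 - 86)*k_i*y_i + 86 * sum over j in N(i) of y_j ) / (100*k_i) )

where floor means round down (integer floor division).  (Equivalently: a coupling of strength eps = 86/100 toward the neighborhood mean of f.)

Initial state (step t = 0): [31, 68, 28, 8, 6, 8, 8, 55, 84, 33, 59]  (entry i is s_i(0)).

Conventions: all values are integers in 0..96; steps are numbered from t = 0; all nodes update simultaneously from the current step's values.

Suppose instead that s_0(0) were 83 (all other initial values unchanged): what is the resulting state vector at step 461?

Simulating step by step:
t=0: [83, 68, 28, 8, 6, 8, 8, 55, 84, 33, 59]
t=1: [29, 29, 32, 30, 30, 30, 30, 28, 29, 32, 28]
t=2: [68, 68, 68, 68, 68, 68, 68, 68, 68, 68, 68]
t=3: [9, 9, 9, 9, 9, 9, 9, 9, 9, 9, 9]
t=4: [38, 38, 38, 38, 38, 38, 38, 38, 38, 38, 38]
t=5: [80, 80, 80, 80, 80, 80, 80, 80, 80, 80, 80]
t=6: [16, 16, 16, 16, 16, 16, 16, 16, 16, 16, 16]
t=7: [49, 49, 49, 49, 49, 49, 49, 49, 49, 49, 49]
t=8: [95, 95, 95, 95, 95, 95, 95, 95, 95, 95, 95]
t=9: [24, 24, 24, 24, 24, 24, 24, 24, 24, 24, 24]
t=10: [60, 60, 60, 60, 60, 60, 60, 60, 60, 60, 60]
t=11: [4, 4, 4, 4, 4, 4, 4, 4, 4, 4, 4]
t=12: [31, 31, 31, 31, 31, 31, 31, 31, 31, 31, 31]
t=13: [70, 70, 70, 70, 70, 70, 70, 70, 70, 70, 70]
t=14: [10, 10, 10, 10, 10, 10, 10, 10, 10, 10, 10]
t=15: [40, 40, 40, 40, 40, 40, 40, 40, 40, 40, 40]
t=16: [83, 83, 83, 83, 83, 83, 83, 83, 83, 83, 83]
t=17: [17, 17, 17, 17, 17, 17, 17, 17, 17, 17, 17]
t=18: [50, 50, 50, 50, 50, 50, 50, 50, 50, 50, 50]
t=19: [96, 96, 96, 96, 96, 96, 96, 96, 96, 96, 96]
t=20: [25, 25, 25, 25, 25, 25, 25, 25, 25, 25, 25]
t=21: [61, 61, 61, 61, 61, 61, 61, 61, 61, 61, 61]
t=22: [5, 5, 5, 5, 5, 5, 5, 5, 5, 5, 5]
t=23: [33, 33, 33, 33, 33, 33, 33, 33, 33, 33, 33]
t=24: [73, 73, 73, 73, 73, 73, 73, 73, 73, 73, 73]
t=25: [12, 12, 12, 12, 12, 12, 12, 12, 12, 12, 12]
t=26: [43, 43, 43, 43, 43, 43, 43, 43, 43, 43, 43]
t=27: [87, 87, 87, 87, 87, 87, 87, 87, 87, 87, 87]
t=28: [19, 19, 19, 19, 19, 19, 19, 19, 19, 19, 19]
t=29: [53, 53, 53, 53, 53, 53, 53, 53, 53, 53, 53]
t=30: [0, 0, 0, 0, 0, 0, 0, 0, 0, 0, 0]
t=31: [26, 26, 26, 26, 26, 26, 26, 26, 26, 26, 26]
t=32: [63, 63, 63, 63, 63, 63, 63, 63, 63, 63, 63]
t=33: [6, 6, 6, 6, 6, 6, 6, 6, 6, 6, 6]
t=34: [34, 34, 34, 34, 34, 34, 34, 34, 34, 34, 34]
t=35: [74, 74, 74, 74, 74, 74, 74, 74, 74, 74, 74]
t=36: [12, 12, 12, 12, 12, 12, 12, 12, 12, 12, 12]

Answer: [63, 63, 63, 63, 63, 63, 63, 63, 63, 63, 63]
Key observation: The state at step 25, [12, 12, 12, 12, 12, 12, 12, 12, 12, 12, 12], reappears at step 36: the system is in a cycle of period 11 from step 25 on.  Therefore the state at step 461 equals the state at step 25 + ((461 - 25) mod 11) = 32, which is [63, 63, 63, 63, 63, 63, 63, 63, 63, 63, 63].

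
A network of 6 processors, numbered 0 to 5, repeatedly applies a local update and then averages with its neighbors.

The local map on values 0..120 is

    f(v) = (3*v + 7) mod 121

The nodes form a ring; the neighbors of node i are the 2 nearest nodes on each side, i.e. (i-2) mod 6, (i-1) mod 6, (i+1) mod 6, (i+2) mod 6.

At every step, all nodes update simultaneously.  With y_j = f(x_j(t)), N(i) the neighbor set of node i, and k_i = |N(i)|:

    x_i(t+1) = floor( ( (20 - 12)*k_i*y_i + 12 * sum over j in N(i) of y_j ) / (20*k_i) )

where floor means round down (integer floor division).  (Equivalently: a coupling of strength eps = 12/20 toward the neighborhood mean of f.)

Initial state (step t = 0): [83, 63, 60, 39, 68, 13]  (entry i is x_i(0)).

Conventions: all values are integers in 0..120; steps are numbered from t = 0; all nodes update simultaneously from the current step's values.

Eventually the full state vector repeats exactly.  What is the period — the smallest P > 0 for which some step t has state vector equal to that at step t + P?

Answer: 5
Key observation: The state at step 48, [50, 49, 50, 50, 49, 50], reappears at step 53 — and no state repeats earlier — so the cycle the system enters has period 5.

Derivation:
t=0: [83, 63, 60, 39, 68, 13]
t=1: [47, 49, 53, 42, 55, 45]
t=2: [33, 28, 36, 27, 36, 26]
t=3: [103, 95, 106, 96, 105, 94]
t=4: [68, 58, 71, 60, 70, 57]
t=5: [82, 70, 86, 73, 85, 69]
t=6: [39, 73, 44, 76, 42, 72]
t=7: [36, 77, 42, 81, 40, 75]
t=8: [82, 83, 41, 40, 39, 81]
t=9: [9, 10, 8, 7, 6, 8]
t=10: [32, 33, 31, 29, 28, 31]
t=11: [100, 101, 99, 97, 95, 99]
t=12: [62, 63, 60, 58, 56, 60]
t=13: [67, 69, 65, 63, 61, 65]
t=14: [83, 85, 81, 78, 76, 81]
t=15: [28, 30, 43, 70, 68, 43]
t=16: [68, 71, 62, 70, 68, 62]
t=17: [85, 89, 85, 88, 85, 85]
t=18: [21, 26, 23, 25, 21, 23]
t=19: [74, 79, 76, 78, 73, 76]
t=20: [93, 69, 95, 98, 110, 95]
t=21: [60, 67, 63, 66, 68, 63]
t=22: [75, 79, 79, 82, 81, 79]
t=23: [46, 19, 20, 6, 22, 20]
t=24: [50, 53, 54, 50, 56, 54]
t=25: [43, 43, 44, 43, 46, 44]
t=26: [17, 15, 17, 17, 19, 17]
t=27: [58, 55, 58, 58, 60, 58]
t=28: [59, 56, 59, 59, 62, 59]
t=29: [63, 59, 63, 63, 66, 63]
t=30: [74, 70, 74, 74, 78, 74]
t=31: [108, 103, 108, 108, 112, 108]
t=32: [88, 83, 88, 88, 93, 88]
t=33: [29, 23, 29, 29, 35, 29]
t=34: [94, 86, 94, 94, 101, 94]
t=35: [46, 37, 46, 46, 55, 46]
t=36: [42, 61, 42, 42, 34, 42]
t=37: [35, 34, 35, 35, 50, 35]
t=38: [100, 110, 100, 100, 81, 100]
t=39: [60, 77, 60, 60, 42, 60]
t=40: [65, 86, 65, 65, 44, 65]
t=41: [62, 57, 62, 62, 55, 62]
t=42: [66, 66, 66, 66, 63, 66]
t=43: [82, 84, 82, 82, 80, 82]
t=44: [11, 13, 11, 11, 8, 11]
t=45: [39, 42, 39, 39, 36, 39]
t=46: [21, 6, 21, 21, 47, 21]
t=47: [56, 52, 56, 56, 52, 56]
t=48: [50, 49, 50, 50, 49, 50]
t=49: [35, 34, 35, 35, 34, 35]
t=50: [111, 110, 111, 111, 110, 111]
t=51: [97, 96, 97, 97, 96, 97]
t=52: [55, 54, 55, 55, 54, 55]
t=53: [50, 49, 50, 50, 49, 50]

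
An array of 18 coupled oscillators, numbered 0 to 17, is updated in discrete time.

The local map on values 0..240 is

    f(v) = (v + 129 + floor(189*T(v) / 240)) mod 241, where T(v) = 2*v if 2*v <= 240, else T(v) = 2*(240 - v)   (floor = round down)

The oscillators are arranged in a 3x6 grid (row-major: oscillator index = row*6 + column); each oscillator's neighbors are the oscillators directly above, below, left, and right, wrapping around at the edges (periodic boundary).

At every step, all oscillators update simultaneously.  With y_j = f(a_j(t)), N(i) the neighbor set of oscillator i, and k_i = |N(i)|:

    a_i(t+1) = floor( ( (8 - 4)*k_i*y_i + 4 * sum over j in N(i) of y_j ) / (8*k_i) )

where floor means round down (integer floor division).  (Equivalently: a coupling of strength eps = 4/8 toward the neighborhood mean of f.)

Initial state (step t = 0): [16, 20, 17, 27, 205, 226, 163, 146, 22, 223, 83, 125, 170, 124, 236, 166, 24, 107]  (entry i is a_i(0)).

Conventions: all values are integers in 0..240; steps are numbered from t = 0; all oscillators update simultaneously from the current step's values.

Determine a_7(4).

Simulating step by step:
t=0: [16, 20, 17, 27, 205, 226, 163, 146, 22, 223, 83, 125, 170, 124, 236, 166, 24, 107]
t=1: [167, 179, 172, 177, 152, 152, 175, 182, 170, 150, 134, 168, 171, 179, 155, 166, 167, 167]
t=2: [168, 164, 167, 168, 176, 174, 165, 162, 169, 175, 180, 172, 166, 164, 171, 171, 172, 169]
t=3: [169, 170, 168, 167, 164, 166, 170, 171, 168, 165, 163, 166, 169, 170, 167, 167, 166, 167]
t=4: [168, 168, 168, 169, 170, 169, 168, 167, 169, 170, 171, 169, 168, 168, 168, 169, 170, 169]

Answer: a_7(4) = 167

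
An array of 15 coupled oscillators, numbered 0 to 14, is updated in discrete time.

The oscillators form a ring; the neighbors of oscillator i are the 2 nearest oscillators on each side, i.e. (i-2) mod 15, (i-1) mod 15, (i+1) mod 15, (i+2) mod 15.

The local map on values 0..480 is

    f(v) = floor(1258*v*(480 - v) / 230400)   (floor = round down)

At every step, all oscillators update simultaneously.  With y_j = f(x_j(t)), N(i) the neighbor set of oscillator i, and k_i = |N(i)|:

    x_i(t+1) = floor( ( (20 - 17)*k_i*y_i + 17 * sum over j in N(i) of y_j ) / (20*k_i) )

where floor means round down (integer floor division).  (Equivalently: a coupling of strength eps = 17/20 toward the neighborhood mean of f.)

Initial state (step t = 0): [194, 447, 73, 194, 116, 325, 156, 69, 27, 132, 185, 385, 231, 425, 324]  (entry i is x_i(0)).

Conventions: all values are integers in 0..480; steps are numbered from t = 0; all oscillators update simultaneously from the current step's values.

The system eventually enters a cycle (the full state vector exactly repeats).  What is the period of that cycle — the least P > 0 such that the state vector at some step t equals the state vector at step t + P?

Answer: 2
Key observation: The state at step 8, [297, 297, 297, 297, 297, 297, 297, 297, 297, 297, 297, 297, 297, 297, 297], reappears at step 10 — and no state repeats earlier — so the cycle the system enters has period 2.

Derivation:
t=0: [194, 447, 73, 194, 116, 325, 156, 69, 27, 132, 185, 385, 231, 425, 324]
t=1: [182, 233, 218, 204, 249, 245, 195, 207, 217, 189, 220, 239, 237, 250, 216]
t=2: [309, 307, 308, 312, 309, 308, 310, 307, 306, 309, 310, 310, 312, 309, 309]
t=3: [288, 287, 287, 288, 287, 287, 288, 288, 288, 288, 287, 287, 287, 287, 287]
t=4: [301, 301, 301, 301, 301, 301, 301, 301, 301, 301, 301, 301, 302, 301, 301]
t=5: [294, 294, 294, 294, 294, 294, 294, 294, 294, 294, 293, 293, 293, 293, 293]
t=6: [298, 298, 298, 298, 298, 298, 298, 298, 298, 298, 298, 298, 299, 298, 298]
t=7: [296, 296, 296, 296, 296, 296, 296, 296, 296, 296, 295, 295, 295, 295, 295]
t=8: [297, 297, 297, 297, 297, 297, 297, 297, 297, 297, 297, 297, 297, 297, 297]
t=9: [296, 296, 296, 296, 296, 296, 296, 296, 296, 296, 296, 296, 296, 296, 296]
t=10: [297, 297, 297, 297, 297, 297, 297, 297, 297, 297, 297, 297, 297, 297, 297]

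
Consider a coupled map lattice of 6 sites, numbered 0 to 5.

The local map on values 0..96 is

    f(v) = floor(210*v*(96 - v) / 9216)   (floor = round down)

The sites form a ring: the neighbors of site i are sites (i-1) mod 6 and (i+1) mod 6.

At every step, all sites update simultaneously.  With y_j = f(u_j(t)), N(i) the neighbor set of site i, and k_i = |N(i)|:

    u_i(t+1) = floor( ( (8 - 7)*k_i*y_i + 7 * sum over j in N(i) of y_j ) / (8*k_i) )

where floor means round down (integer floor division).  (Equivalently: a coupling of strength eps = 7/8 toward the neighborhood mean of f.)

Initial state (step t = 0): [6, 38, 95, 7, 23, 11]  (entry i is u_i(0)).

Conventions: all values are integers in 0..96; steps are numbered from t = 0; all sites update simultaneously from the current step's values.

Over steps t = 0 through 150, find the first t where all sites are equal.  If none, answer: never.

Answer: 4
Key observation: Synchronization is absorbing here: once all sites are equal they stay equal, and step 4 is the first all-equal step.

Derivation:
t=0: [6, 38, 95, 7, 23, 11]  (not all equal)
t=1: [32, 12, 28, 19, 20, 24]  (not all equal)
t=2: [32, 41, 29, 37, 35, 39]  (not all equal)
t=3: [49, 45, 49, 46, 49, 47]  (not all equal)
t=4: [52, 52, 52, 52, 52, 52]  (all equal)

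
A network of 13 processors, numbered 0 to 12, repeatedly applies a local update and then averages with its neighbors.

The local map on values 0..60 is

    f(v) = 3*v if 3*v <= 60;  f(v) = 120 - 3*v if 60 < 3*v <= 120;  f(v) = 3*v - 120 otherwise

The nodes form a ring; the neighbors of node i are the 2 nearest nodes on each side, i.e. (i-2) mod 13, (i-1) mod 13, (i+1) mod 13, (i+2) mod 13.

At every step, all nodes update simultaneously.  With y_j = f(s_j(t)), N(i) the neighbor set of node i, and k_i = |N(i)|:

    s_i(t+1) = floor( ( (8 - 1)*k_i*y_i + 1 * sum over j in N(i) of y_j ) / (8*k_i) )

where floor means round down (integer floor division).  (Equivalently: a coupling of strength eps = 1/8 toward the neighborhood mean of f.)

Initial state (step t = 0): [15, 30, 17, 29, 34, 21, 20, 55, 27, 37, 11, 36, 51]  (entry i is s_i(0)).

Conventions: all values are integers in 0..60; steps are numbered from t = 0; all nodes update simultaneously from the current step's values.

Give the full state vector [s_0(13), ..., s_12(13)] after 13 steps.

Simulating step by step:
t=0: [15, 30, 17, 29, 34, 21, 20, 55, 27, 37, 11, 36, 51]
t=1: [43, 31, 48, 33, 22, 54, 57, 44, 38, 11, 31, 14, 32]
t=2: [11, 26, 24, 22, 51, 41, 48, 14, 9, 31, 26, 39, 24]
t=3: [33, 42, 47, 51, 32, 7, 24, 39, 27, 27, 40, 7, 45]
t=4: [20, 8, 21, 31, 24, 21, 44, 7, 36, 36, 3, 20, 14]
t=5: [58, 26, 54, 29, 46, 53, 14, 21, 12, 13, 11, 56, 41]
t=6: [51, 40, 41, 33, 20, 38, 41, 54, 36, 39, 32, 46, 8]
t=7: [30, 2, 6, 20, 53, 9, 6, 37, 12, 5, 22, 18, 23]
t=8: [30, 10, 19, 55, 37, 27, 19, 10, 34, 17, 52, 51, 49]
t=9: [30, 31, 53, 43, 14, 38, 52, 31, 21, 48, 35, 33, 27]
t=10: [30, 27, 37, 11, 39, 8, 35, 27, 53, 24, 17, 21, 37]
t=11: [29, 36, 11, 31, 5, 23, 16, 38, 38, 47, 49, 54, 13]
t=12: [32, 14, 31, 27, 18, 47, 44, 9, 8, 20, 27, 40, 37]
t=13: [23, 39, 28, 38, 50, 22, 14, 27, 25, 55, 37, 4, 11]

Answer: [23, 39, 28, 38, 50, 22, 14, 27, 25, 55, 37, 4, 11]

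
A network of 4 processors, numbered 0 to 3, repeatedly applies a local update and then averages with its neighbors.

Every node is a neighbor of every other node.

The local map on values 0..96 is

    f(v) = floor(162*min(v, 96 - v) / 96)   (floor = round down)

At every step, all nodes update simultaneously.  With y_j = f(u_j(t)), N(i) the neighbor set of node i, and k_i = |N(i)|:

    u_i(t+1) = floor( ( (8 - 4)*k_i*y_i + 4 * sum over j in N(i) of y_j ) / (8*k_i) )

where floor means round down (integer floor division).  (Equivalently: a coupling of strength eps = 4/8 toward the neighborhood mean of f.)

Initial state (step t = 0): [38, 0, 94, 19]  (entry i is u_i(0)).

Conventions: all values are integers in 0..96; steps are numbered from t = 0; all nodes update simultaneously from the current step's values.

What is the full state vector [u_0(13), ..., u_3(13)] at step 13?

Answer: [65, 65, 65, 65]

Derivation:
t=0: [38, 0, 94, 19]
t=1: [37, 16, 17, 27]
t=2: [47, 36, 36, 42]
t=3: [71, 64, 64, 68]
t=4: [46, 50, 50, 48]
t=5: [77, 77, 77, 79]
t=6: [31, 31, 31, 30]
t=7: [51, 51, 51, 51]
t=8: [75, 75, 75, 75]
t=9: [35, 35, 35, 35]
t=10: [59, 59, 59, 59]
t=11: [62, 62, 62, 62]
t=12: [57, 57, 57, 57]
t=13: [65, 65, 65, 65]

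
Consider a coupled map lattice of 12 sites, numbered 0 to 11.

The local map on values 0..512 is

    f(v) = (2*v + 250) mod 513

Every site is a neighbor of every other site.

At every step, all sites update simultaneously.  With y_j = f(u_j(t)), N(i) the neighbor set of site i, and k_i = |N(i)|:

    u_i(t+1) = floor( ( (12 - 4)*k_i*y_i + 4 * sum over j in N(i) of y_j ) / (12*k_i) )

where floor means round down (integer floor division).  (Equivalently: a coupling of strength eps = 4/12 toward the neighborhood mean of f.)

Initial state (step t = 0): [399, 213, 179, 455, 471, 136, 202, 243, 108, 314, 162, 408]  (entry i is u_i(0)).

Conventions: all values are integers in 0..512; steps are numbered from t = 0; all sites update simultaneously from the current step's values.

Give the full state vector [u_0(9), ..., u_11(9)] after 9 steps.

Answer: [123, 381, 138, 421, 395, 381, 120, 418, 387, 364, 377, 145]

Derivation:
t=0: [399, 213, 179, 455, 471, 136, 202, 243, 108, 314, 162, 408]
t=1: [71, 160, 117, 142, 162, 62, 146, 199, 353, 289, 95, 82]
t=2: [345, 132, 403, 109, 134, 333, 114, 181, 377, 296, 375, 359]
t=3: [383, 111, 130, 409, 114, 367, 415, 174, 423, 320, 421, 400]
t=4: [415, 395, 420, 122, 399, 395, 129, 149, 140, 335, 137, 110]
t=5: [98, 72, 104, 378, 77, 72, 387, 86, 74, 322, 70, 363]
t=6: [440, 406, 447, 469, 413, 406, 481, 424, 409, 398, 404, 450]
t=7: [95, 52, 104, 132, 61, 52, 148, 75, 56, 42, 50, 108]
t=8: [398, 344, 410, 119, 355, 344, 139, 373, 349, 331, 341, 415]
t=9: [123, 381, 138, 421, 395, 381, 120, 418, 387, 364, 377, 145]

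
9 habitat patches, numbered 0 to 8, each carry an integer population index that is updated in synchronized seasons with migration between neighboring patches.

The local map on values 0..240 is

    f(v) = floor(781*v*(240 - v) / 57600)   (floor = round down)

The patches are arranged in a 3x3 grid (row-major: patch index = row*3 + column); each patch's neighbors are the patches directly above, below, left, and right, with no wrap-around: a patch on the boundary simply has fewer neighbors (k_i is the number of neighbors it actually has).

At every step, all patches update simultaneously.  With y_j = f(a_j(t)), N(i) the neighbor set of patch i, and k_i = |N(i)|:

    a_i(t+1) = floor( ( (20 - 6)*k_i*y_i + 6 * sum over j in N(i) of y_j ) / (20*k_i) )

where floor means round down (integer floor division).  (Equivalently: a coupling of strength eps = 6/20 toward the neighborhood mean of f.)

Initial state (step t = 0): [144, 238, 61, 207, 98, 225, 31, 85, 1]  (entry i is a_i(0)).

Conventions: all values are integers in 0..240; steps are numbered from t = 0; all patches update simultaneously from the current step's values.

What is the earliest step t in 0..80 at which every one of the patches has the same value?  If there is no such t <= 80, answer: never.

Answer: 22
Key observation: Synchronization is absorbing here: once all patches are equal they stay equal, and step 22 is the first all-equal step.

Derivation:
t=0: [144, 238, 61, 207, 98, 225, 31, 85, 1]  (not all equal)
t=1: [145, 56, 111, 110, 155, 65, 101, 152, 35]  (not all equal)
t=2: [180, 153, 179, 190, 174, 154, 189, 173, 118]  (not all equal)
t=3: [148, 170, 157, 132, 156, 175, 133, 157, 186]  (not all equal)
t=4: [181, 166, 170, 190, 175, 156, 189, 173, 144]  (not all equal)
t=5: [144, 162, 164, 132, 154, 174, 133, 157, 181]  (not all equal)
t=6: [185, 173, 166, 190, 177, 157, 189, 174, 150]  (not all equal)
t=7: [138, 155, 166, 131, 151, 173, 133, 154, 177]  (not all equal)
t=8: [188, 178, 166, 191, 180, 159, 190, 177, 156]  (not all equal)
t=9: [133, 148, 164, 128, 147, 170, 131, 150, 172]  (not all equal)
t=10: [191, 183, 169, 192, 183, 163, 191, 181, 162]  (not all equal)
t=11: [127, 141, 160, 126, 142, 166, 128, 144, 166]  (not all equal)
t=12: [193, 187, 174, 193, 186, 168, 192, 185, 169]  (not all equal)
t=13: [123, 135, 153, 123, 136, 160, 125, 138, 158]  (not all equal)
t=14: [194, 191, 180, 194, 189, 175, 193, 189, 176]  (not all equal)
t=15: [121, 127, 144, 122, 130, 150, 123, 131, 149]  (not all equal)
t=16: [194, 193, 187, 194, 192, 184, 194, 192, 184]  (not all equal)
t=17: [121, 123, 132, 121, 124, 137, 121, 125, 136]  (not all equal)
t=18: [195, 194, 193, 195, 194, 191, 194, 193, 191]  (not all equal)
t=19: [118, 120, 122, 118, 121, 125, 120, 122, 125]  (not all equal)
t=20: [195, 195, 194, 195, 194, 194, 195, 194, 194]  (not all equal)
t=21: [118, 118, 120, 118, 120, 121, 118, 120, 121]  (not all equal)
t=22: [195, 195, 195, 195, 195, 195, 195, 195, 195]  (all equal)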